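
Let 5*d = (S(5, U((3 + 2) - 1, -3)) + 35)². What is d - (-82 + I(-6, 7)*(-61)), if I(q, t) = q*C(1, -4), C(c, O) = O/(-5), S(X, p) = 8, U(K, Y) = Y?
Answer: 159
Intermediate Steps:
C(c, O) = -O/5 (C(c, O) = O*(-⅕) = -O/5)
I(q, t) = 4*q/5 (I(q, t) = q*(-⅕*(-4)) = q*(⅘) = 4*q/5)
d = 1849/5 (d = (8 + 35)²/5 = (⅕)*43² = (⅕)*1849 = 1849/5 ≈ 369.80)
d - (-82 + I(-6, 7)*(-61)) = 1849/5 - (-82 + ((⅘)*(-6))*(-61)) = 1849/5 - (-82 - 24/5*(-61)) = 1849/5 - (-82 + 1464/5) = 1849/5 - 1*1054/5 = 1849/5 - 1054/5 = 159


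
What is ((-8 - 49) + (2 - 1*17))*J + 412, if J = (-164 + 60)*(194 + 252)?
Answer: 3340060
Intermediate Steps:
J = -46384 (J = -104*446 = -46384)
((-8 - 49) + (2 - 1*17))*J + 412 = ((-8 - 49) + (2 - 1*17))*(-46384) + 412 = (-57 + (2 - 17))*(-46384) + 412 = (-57 - 15)*(-46384) + 412 = -72*(-46384) + 412 = 3339648 + 412 = 3340060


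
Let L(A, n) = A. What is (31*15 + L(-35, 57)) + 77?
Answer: 507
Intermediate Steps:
(31*15 + L(-35, 57)) + 77 = (31*15 - 35) + 77 = (465 - 35) + 77 = 430 + 77 = 507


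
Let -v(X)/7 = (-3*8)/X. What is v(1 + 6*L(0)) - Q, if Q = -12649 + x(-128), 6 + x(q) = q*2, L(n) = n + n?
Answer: 13079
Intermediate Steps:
L(n) = 2*n
v(X) = 168/X (v(X) = -7*(-3*8)/X = -(-168)/X = 168/X)
x(q) = -6 + 2*q (x(q) = -6 + q*2 = -6 + 2*q)
Q = -12911 (Q = -12649 + (-6 + 2*(-128)) = -12649 + (-6 - 256) = -12649 - 262 = -12911)
v(1 + 6*L(0)) - Q = 168/(1 + 6*(2*0)) - 1*(-12911) = 168/(1 + 6*0) + 12911 = 168/(1 + 0) + 12911 = 168/1 + 12911 = 168*1 + 12911 = 168 + 12911 = 13079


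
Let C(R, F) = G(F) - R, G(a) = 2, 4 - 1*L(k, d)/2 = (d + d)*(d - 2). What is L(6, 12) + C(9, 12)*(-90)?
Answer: 158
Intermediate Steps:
L(k, d) = 8 - 4*d*(-2 + d) (L(k, d) = 8 - 2*(d + d)*(d - 2) = 8 - 2*2*d*(-2 + d) = 8 - 4*d*(-2 + d))
C(R, F) = 2 - R
L(6, 12) + C(9, 12)*(-90) = (8 - 4*12² + 8*12) + (2 - 1*9)*(-90) = (8 - 4*144 + 96) + (2 - 9)*(-90) = (8 - 576 + 96) - 7*(-90) = -472 + 630 = 158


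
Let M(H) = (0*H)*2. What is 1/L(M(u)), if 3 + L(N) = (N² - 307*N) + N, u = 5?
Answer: -⅓ ≈ -0.33333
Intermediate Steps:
M(H) = 0 (M(H) = 0*2 = 0)
L(N) = -3 + N² - 306*N (L(N) = -3 + ((N² - 307*N) + N) = -3 + (N² - 306*N) = -3 + N² - 306*N)
1/L(M(u)) = 1/(-3 + 0² - 306*0) = 1/(-3 + 0 + 0) = 1/(-3) = -⅓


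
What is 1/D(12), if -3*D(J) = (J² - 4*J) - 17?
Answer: -3/79 ≈ -0.037975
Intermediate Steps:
D(J) = 17/3 - J²/3 + 4*J/3 (D(J) = -((J² - 4*J) - 17)/3 = -(-17 + J² - 4*J)/3 = 17/3 - J²/3 + 4*J/3)
1/D(12) = 1/(17/3 - ⅓*12² + (4/3)*12) = 1/(17/3 - ⅓*144 + 16) = 1/(17/3 - 48 + 16) = 1/(-79/3) = -3/79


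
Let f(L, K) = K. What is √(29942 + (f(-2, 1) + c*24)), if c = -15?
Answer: 3*√3287 ≈ 172.00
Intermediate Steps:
√(29942 + (f(-2, 1) + c*24)) = √(29942 + (1 - 15*24)) = √(29942 + (1 - 360)) = √(29942 - 359) = √29583 = 3*√3287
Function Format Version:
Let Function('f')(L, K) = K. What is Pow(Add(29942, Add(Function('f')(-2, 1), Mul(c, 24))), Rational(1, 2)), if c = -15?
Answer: Mul(3, Pow(3287, Rational(1, 2))) ≈ 172.00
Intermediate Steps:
Pow(Add(29942, Add(Function('f')(-2, 1), Mul(c, 24))), Rational(1, 2)) = Pow(Add(29942, Add(1, Mul(-15, 24))), Rational(1, 2)) = Pow(Add(29942, Add(1, -360)), Rational(1, 2)) = Pow(Add(29942, -359), Rational(1, 2)) = Pow(29583, Rational(1, 2)) = Mul(3, Pow(3287, Rational(1, 2)))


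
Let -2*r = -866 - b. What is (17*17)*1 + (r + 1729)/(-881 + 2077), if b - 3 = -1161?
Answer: 347227/1196 ≈ 290.32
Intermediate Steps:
b = -1158 (b = 3 - 1161 = -1158)
r = -146 (r = -(-866 - 1*(-1158))/2 = -(-866 + 1158)/2 = -1/2*292 = -146)
(17*17)*1 + (r + 1729)/(-881 + 2077) = (17*17)*1 + (-146 + 1729)/(-881 + 2077) = 289*1 + 1583/1196 = 289 + 1583*(1/1196) = 289 + 1583/1196 = 347227/1196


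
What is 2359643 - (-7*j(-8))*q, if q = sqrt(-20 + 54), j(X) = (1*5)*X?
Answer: 2359643 - 280*sqrt(34) ≈ 2.3580e+6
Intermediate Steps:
j(X) = 5*X
q = sqrt(34) ≈ 5.8309
2359643 - (-7*j(-8))*q = 2359643 - (-35*(-8))*sqrt(34) = 2359643 - (-7*(-40))*sqrt(34) = 2359643 - 280*sqrt(34)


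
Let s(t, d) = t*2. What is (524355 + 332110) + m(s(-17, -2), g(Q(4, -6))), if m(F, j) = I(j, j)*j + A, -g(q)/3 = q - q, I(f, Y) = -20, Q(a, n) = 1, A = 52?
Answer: 856517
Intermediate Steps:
s(t, d) = 2*t
g(q) = 0 (g(q) = -3*(q - q) = -3*0 = 0)
m(F, j) = 52 - 20*j (m(F, j) = -20*j + 52 = 52 - 20*j)
(524355 + 332110) + m(s(-17, -2), g(Q(4, -6))) = (524355 + 332110) + (52 - 20*0) = 856465 + (52 + 0) = 856465 + 52 = 856517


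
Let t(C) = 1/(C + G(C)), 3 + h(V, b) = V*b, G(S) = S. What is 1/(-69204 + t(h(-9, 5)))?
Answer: -96/6643585 ≈ -1.4450e-5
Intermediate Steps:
h(V, b) = -3 + V*b
t(C) = 1/(2*C) (t(C) = 1/(C + C) = 1/(2*C))
1/(-69204 + t(h(-9, 5))) = 1/(-69204 + 1/(2*(-3 - 9*5))) = 1/(-69204 + 1/(2*(-3 - 45))) = 1/(-69204 + (1/2)/(-48)) = 1/(-69204 + (1/2)*(-1/48)) = 1/(-69204 - 1/96) = 1/(-6643585/96) = -96/6643585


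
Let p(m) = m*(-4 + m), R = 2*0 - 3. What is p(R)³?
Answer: 9261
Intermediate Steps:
R = -3 (R = 0 - 3 = -3)
p(R)³ = (-3*(-4 - 3))³ = (-3*(-7))³ = 21³ = 9261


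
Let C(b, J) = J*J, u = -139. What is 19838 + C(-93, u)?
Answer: 39159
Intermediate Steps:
C(b, J) = J²
19838 + C(-93, u) = 19838 + (-139)² = 19838 + 19321 = 39159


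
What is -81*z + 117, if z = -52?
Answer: 4329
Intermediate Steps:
-81*z + 117 = -81*(-52) + 117 = 4212 + 117 = 4329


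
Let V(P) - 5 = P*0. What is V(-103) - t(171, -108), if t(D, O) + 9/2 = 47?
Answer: -75/2 ≈ -37.500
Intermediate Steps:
t(D, O) = 85/2 (t(D, O) = -9/2 + 47 = 85/2)
V(P) = 5 (V(P) = 5 + P*0 = 5 + 0 = 5)
V(-103) - t(171, -108) = 5 - 1*85/2 = 5 - 85/2 = -75/2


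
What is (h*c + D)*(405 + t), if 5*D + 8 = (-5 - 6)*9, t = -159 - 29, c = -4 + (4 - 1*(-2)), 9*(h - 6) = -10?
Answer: -113491/45 ≈ -2522.0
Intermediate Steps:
h = 44/9 (h = 6 + (⅑)*(-10) = 6 - 10/9 = 44/9 ≈ 4.8889)
c = 2 (c = -4 + (4 + 2) = -4 + 6 = 2)
t = -188
D = -107/5 (D = -8/5 + ((-5 - 6)*9)/5 = -8/5 + (-11*9)/5 = -8/5 + (⅕)*(-99) = -8/5 - 99/5 = -107/5 ≈ -21.400)
(h*c + D)*(405 + t) = ((44/9)*2 - 107/5)*(405 - 188) = (88/9 - 107/5)*217 = -523/45*217 = -113491/45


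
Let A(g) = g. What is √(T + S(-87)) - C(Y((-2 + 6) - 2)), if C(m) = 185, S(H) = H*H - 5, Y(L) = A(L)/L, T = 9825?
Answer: -185 + √17389 ≈ -53.133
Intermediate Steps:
Y(L) = 1 (Y(L) = L/L = 1)
S(H) = -5 + H² (S(H) = H² - 5 = -5 + H²)
√(T + S(-87)) - C(Y((-2 + 6) - 2)) = √(9825 + (-5 + (-87)²)) - 1*185 = √(9825 + (-5 + 7569)) - 185 = √(9825 + 7564) - 185 = √17389 - 185 = -185 + √17389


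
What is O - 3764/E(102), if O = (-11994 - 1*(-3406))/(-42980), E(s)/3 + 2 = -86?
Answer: 10252747/709170 ≈ 14.457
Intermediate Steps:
E(s) = -264 (E(s) = -6 + 3*(-86) = -6 - 258 = -264)
O = 2147/10745 (O = (-11994 + 3406)*(-1/42980) = -8588*(-1/42980) = 2147/10745 ≈ 0.19981)
O - 3764/E(102) = 2147/10745 - 3764/(-264) = 2147/10745 - 3764*(-1)/264 = 2147/10745 - 1*(-941/66) = 2147/10745 + 941/66 = 10252747/709170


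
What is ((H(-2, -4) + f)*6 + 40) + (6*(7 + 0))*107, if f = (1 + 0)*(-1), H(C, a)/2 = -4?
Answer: 4480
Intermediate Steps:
H(C, a) = -8 (H(C, a) = 2*(-4) = -8)
f = -1 (f = 1*(-1) = -1)
((H(-2, -4) + f)*6 + 40) + (6*(7 + 0))*107 = ((-8 - 1)*6 + 40) + (6*(7 + 0))*107 = (-9*6 + 40) + (6*7)*107 = (-54 + 40) + 42*107 = -14 + 4494 = 4480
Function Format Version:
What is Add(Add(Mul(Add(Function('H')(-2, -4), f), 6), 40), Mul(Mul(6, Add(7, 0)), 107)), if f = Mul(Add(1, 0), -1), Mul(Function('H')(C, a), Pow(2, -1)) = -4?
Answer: 4480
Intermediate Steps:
Function('H')(C, a) = -8 (Function('H')(C, a) = Mul(2, -4) = -8)
f = -1 (f = Mul(1, -1) = -1)
Add(Add(Mul(Add(Function('H')(-2, -4), f), 6), 40), Mul(Mul(6, Add(7, 0)), 107)) = Add(Add(Mul(Add(-8, -1), 6), 40), Mul(Mul(6, Add(7, 0)), 107)) = Add(Add(Mul(-9, 6), 40), Mul(Mul(6, 7), 107)) = Add(Add(-54, 40), Mul(42, 107)) = Add(-14, 4494) = 4480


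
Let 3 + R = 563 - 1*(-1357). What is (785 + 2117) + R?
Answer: 4819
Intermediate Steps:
R = 1917 (R = -3 + (563 - 1*(-1357)) = -3 + (563 + 1357) = -3 + 1920 = 1917)
(785 + 2117) + R = (785 + 2117) + 1917 = 2902 + 1917 = 4819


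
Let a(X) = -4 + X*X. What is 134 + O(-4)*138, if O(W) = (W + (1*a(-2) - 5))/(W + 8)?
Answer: -353/2 ≈ -176.50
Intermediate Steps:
a(X) = -4 + X**2
O(W) = (-5 + W)/(8 + W) (O(W) = (W + (1*(-4 + (-2)**2) - 5))/(W + 8) = (W + (1*(-4 + 4) - 5))/(8 + W) = (W + (1*0 - 5))/(8 + W) = (W + (0 - 5))/(8 + W) = (W - 5)/(8 + W) = (-5 + W)/(8 + W))
134 + O(-4)*138 = 134 + ((-5 - 4)/(8 - 4))*138 = 134 + (-9/4)*138 = 134 + ((1/4)*(-9))*138 = 134 - 9/4*138 = 134 - 621/2 = -353/2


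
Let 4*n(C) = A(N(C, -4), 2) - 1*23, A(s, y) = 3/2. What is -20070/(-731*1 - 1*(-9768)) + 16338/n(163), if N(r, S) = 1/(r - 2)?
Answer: -1182035058/388591 ≈ -3041.8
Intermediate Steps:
N(r, S) = 1/(-2 + r)
A(s, y) = 3/2 (A(s, y) = 3*(½) = 3/2)
n(C) = -43/8 (n(C) = (3/2 - 1*23)/4 = (3/2 - 23)/4 = (¼)*(-43/2) = -43/8)
-20070/(-731*1 - 1*(-9768)) + 16338/n(163) = -20070/(-731*1 - 1*(-9768)) + 16338/(-43/8) = -20070/(-731 + 9768) + 16338*(-8/43) = -20070/9037 - 130704/43 = -1182035058/388591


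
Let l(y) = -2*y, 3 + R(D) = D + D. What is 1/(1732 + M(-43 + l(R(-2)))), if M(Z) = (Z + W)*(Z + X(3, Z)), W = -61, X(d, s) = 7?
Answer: 1/3712 ≈ 0.00026940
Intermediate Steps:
R(D) = -3 + 2*D (R(D) = -3 + (D + D) = -3 + 2*D)
M(Z) = (-61 + Z)*(7 + Z) (M(Z) = (Z - 61)*(Z + 7) = (-61 + Z)*(7 + Z))
1/(1732 + M(-43 + l(R(-2)))) = 1/(1732 + (-427 + (-43 - 2*(-3 + 2*(-2)))² - 54*(-43 - 2*(-3 + 2*(-2))))) = 1/(1732 + (-427 + (-43 - 2*(-3 - 4))² - 54*(-43 - 2*(-3 - 4)))) = 1/(1732 + (-427 + (-43 - 2*(-7))² - 54*(-43 - 2*(-7)))) = 1/(1732 + (-427 + (-43 + 14)² - 54*(-43 + 14))) = 1/(1732 + (-427 + (-29)² - 54*(-29))) = 1/(1732 + (-427 + 841 + 1566)) = 1/(1732 + 1980) = 1/3712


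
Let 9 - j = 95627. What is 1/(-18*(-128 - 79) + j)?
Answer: -1/91892 ≈ -1.0882e-5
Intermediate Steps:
j = -95618 (j = 9 - 1*95627 = 9 - 95627 = -95618)
1/(-18*(-128 - 79) + j) = 1/(-18*(-128 - 79) - 95618) = 1/(-18*(-207) - 95618) = 1/(3726 - 95618) = 1/(-91892) = -1/91892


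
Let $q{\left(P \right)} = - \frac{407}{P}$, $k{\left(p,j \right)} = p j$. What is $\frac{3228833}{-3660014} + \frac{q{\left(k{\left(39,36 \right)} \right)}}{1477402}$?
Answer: $- \frac{3348740345782781}{3795933026546856} \approx -0.88219$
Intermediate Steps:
$k{\left(p,j \right)} = j p$
$\frac{3228833}{-3660014} + \frac{q{\left(k{\left(39,36 \right)} \right)}}{1477402} = \frac{3228833}{-3660014} + \frac{\left(-407\right) \frac{1}{36 \cdot 39}}{1477402} = 3228833 \left(- \frac{1}{3660014}\right) + - \frac{407}{1404} \cdot \frac{1}{1477402} = - \frac{3228833}{3660014} + \left(-407\right) \frac{1}{1404} \cdot \frac{1}{1477402} = - \frac{3228833}{3660014} - \frac{407}{2074272408} = - \frac{3348740345782781}{3795933026546856}$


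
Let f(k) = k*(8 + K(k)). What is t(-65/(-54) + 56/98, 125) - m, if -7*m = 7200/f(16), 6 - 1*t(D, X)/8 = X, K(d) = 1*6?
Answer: -46423/49 ≈ -947.41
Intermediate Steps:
K(d) = 6
f(k) = 14*k (f(k) = k*(8 + 6) = k*14 = 14*k)
t(D, X) = 48 - 8*X
m = -225/49 (m = -7200/(7*(14*16)) = -7200/(7*224) = -⅐*225/7 = -225/49 ≈ -4.5918)
t(-65/(-54) + 56/98, 125) - m = (48 - 8*125) - 1*(-225/49) = (48 - 1000) + 225/49 = -952 + 225/49 = -46423/49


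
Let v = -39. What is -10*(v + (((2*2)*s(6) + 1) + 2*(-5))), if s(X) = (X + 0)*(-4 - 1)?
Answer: 1680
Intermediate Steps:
s(X) = -5*X (s(X) = X*(-5) = -5*X)
-10*(v + (((2*2)*s(6) + 1) + 2*(-5))) = -10*(-39 + (((2*2)*(-5*6) + 1) + 2*(-5))) = -10*(-39 + ((4*(-30) + 1) - 10)) = -10*(-39 + ((-120 + 1) - 10)) = -10*(-39 + (-119 - 10)) = -10*(-39 - 129) = -10*(-168) = 1680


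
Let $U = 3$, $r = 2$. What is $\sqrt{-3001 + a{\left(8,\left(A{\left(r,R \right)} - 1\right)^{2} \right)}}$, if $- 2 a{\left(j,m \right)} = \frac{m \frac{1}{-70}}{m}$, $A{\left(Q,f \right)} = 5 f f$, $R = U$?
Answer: $\frac{i \sqrt{14704865}}{70} \approx 54.781 i$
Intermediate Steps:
$R = 3$
$A{\left(Q,f \right)} = 5 f^{2}$
$a{\left(j,m \right)} = \frac{1}{140}$ ($a{\left(j,m \right)} = - \frac{\frac{m}{-70} \frac{1}{m}}{2} = - \frac{m \left(- \frac{1}{70}\right) \frac{1}{m}}{2} = - \frac{- \frac{m}{70} \frac{1}{m}}{2} = \left(- \frac{1}{2}\right) \left(- \frac{1}{70}\right) = \frac{1}{140}$)
$\sqrt{-3001 + a{\left(8,\left(A{\left(r,R \right)} - 1\right)^{2} \right)}} = \sqrt{-3001 + \frac{1}{140}} = \sqrt{- \frac{420139}{140}} = \frac{i \sqrt{14704865}}{70}$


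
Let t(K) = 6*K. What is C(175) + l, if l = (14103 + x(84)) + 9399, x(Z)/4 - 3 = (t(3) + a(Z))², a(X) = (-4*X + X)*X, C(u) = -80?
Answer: 1789313434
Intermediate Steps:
a(X) = -3*X² (a(X) = (-3*X)*X = -3*X²)
x(Z) = 12 + 4*(18 - 3*Z²)² (x(Z) = 12 + 4*(6*3 - 3*Z²)² = 12 + 4*(18 - 3*Z²)²)
l = 1789313514 (l = (14103 + (12 + 36*(-6 + 84²)²)) + 9399 = (14103 + (12 + 36*(-6 + 7056)²)) + 9399 = (14103 + (12 + 36*7050²)) + 9399 = (14103 + (12 + 36*49702500)) + 9399 = (14103 + (12 + 1789290000)) + 9399 = (14103 + 1789290012) + 9399 = 1789304115 + 9399 = 1789313514)
C(175) + l = -80 + 1789313514 = 1789313434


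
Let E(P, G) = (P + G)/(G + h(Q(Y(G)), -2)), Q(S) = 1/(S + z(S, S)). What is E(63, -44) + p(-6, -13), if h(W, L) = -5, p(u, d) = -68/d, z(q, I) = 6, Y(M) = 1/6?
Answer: 3085/637 ≈ 4.8430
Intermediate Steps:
Y(M) = 1/6
Q(S) = 1/(6 + S) (Q(S) = 1/(S + 6) = 1/(6 + S))
E(P, G) = (G + P)/(-5 + G) (E(P, G) = (P + G)/(G - 5) = (G + P)/(-5 + G))
E(63, -44) + p(-6, -13) = (-44 + 63)/(-5 - 44) - 68/(-13) = 19/(-49) - 68*(-1/13) = -1/49*19 + 68/13 = -19/49 + 68/13 = 3085/637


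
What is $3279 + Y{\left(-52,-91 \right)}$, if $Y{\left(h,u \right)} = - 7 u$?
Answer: $3916$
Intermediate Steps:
$3279 + Y{\left(-52,-91 \right)} = 3279 - -637 = 3279 + 637 = 3916$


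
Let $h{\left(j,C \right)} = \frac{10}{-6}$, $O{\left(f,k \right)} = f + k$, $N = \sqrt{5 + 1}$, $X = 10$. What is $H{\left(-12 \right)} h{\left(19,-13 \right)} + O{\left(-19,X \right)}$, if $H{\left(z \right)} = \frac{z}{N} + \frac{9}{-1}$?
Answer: $6 + \frac{10 \sqrt{6}}{3} \approx 14.165$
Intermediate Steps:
$N = \sqrt{6} \approx 2.4495$
$h{\left(j,C \right)} = - \frac{5}{3}$ ($h{\left(j,C \right)} = 10 \left(- \frac{1}{6}\right) = - \frac{5}{3}$)
$H{\left(z \right)} = -9 + \frac{z \sqrt{6}}{6}$ ($H{\left(z \right)} = \frac{z}{\sqrt{6}} + \frac{9}{-1} = z \frac{\sqrt{6}}{6} + 9 \left(-1\right) = \frac{z \sqrt{6}}{6} - 9 = -9 + \frac{z \sqrt{6}}{6}$)
$H{\left(-12 \right)} h{\left(19,-13 \right)} + O{\left(-19,X \right)} = \left(-9 + \frac{1}{6} \left(-12\right) \sqrt{6}\right) \left(- \frac{5}{3}\right) + \left(-19 + 10\right) = \left(-9 - 2 \sqrt{6}\right) \left(- \frac{5}{3}\right) - 9 = \left(15 + \frac{10 \sqrt{6}}{3}\right) - 9 = 6 + \frac{10 \sqrt{6}}{3}$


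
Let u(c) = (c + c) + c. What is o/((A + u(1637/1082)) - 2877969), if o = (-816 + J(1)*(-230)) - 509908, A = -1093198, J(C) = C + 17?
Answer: 557082848/4296797783 ≈ 0.12965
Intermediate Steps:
J(C) = 17 + C
u(c) = 3*c (u(c) = 2*c + c = 3*c)
o = -514864 (o = (-816 + (17 + 1)*(-230)) - 509908 = (-816 + 18*(-230)) - 509908 = (-816 - 4140) - 509908 = -4956 - 509908 = -514864)
o/((A + u(1637/1082)) - 2877969) = -514864/((-1093198 + 3*(1637/1082)) - 2877969) = -514864/((-1093198 + 4911/1082) - 2877969) = -514864/(-1182835325/1082 - 2877969) = -514864/(-4296797783/1082) = -514864*(-1082/4296797783) = 557082848/4296797783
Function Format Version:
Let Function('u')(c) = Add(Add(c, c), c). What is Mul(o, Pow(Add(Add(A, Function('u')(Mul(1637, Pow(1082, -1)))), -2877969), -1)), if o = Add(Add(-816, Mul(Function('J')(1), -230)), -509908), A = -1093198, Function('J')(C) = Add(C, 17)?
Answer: Rational(557082848, 4296797783) ≈ 0.12965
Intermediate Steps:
Function('J')(C) = Add(17, C)
Function('u')(c) = Mul(3, c) (Function('u')(c) = Add(Mul(2, c), c) = Mul(3, c))
o = -514864 (o = Add(Add(-816, Mul(Add(17, 1), -230)), -509908) = Add(Add(-816, Mul(18, -230)), -509908) = Add(Add(-816, -4140), -509908) = Add(-4956, -509908) = -514864)
Mul(o, Pow(Add(Add(A, Function('u')(Mul(1637, Pow(1082, -1)))), -2877969), -1)) = Mul(-514864, Pow(Add(Add(-1093198, Mul(3, Mul(1637, Pow(1082, -1)))), -2877969), -1)) = Mul(-514864, Pow(Add(Add(-1093198, Mul(3, Mul(1637, Rational(1, 1082)))), -2877969), -1)) = Mul(-514864, Pow(Add(Add(-1093198, Mul(3, Rational(1637, 1082))), -2877969), -1)) = Mul(-514864, Pow(Add(Add(-1093198, Rational(4911, 1082)), -2877969), -1)) = Mul(-514864, Pow(Add(Rational(-1182835325, 1082), -2877969), -1)) = Mul(-514864, Pow(Rational(-4296797783, 1082), -1)) = Mul(-514864, Rational(-1082, 4296797783)) = Rational(557082848, 4296797783)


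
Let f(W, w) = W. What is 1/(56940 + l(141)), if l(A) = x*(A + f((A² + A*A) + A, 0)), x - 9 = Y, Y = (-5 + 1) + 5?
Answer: 1/457380 ≈ 2.1864e-6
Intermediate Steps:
Y = 1 (Y = -4 + 5 = 1)
x = 10 (x = 9 + 1 = 10)
l(A) = 20*A + 20*A² (l(A) = 10*(A + ((A² + A*A) + A)) = 10*(A + ((A² + A²) + A)) = 10*(A + (2*A² + A)) = 10*(A + (A + 2*A²)) = 10*(2*A + 2*A²) = 20*A + 20*A²)
1/(56940 + l(141)) = 1/(56940 + 20*141*(1 + 141)) = 1/(56940 + 20*141*142) = 1/(56940 + 400440) = 1/457380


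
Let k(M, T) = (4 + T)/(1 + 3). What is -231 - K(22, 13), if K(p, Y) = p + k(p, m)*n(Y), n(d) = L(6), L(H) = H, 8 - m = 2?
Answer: -268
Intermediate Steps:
m = 6 (m = 8 - 1*2 = 8 - 2 = 6)
n(d) = 6
k(M, T) = 1 + T/4 (k(M, T) = (4 + T)/4 = (4 + T)*(¼) = 1 + T/4)
K(p, Y) = 15 + p (K(p, Y) = p + (1 + (¼)*6)*6 = p + (1 + 3/2)*6 = p + (5/2)*6 = p + 15 = 15 + p)
-231 - K(22, 13) = -231 - (15 + 22) = -231 - 1*37 = -231 - 37 = -268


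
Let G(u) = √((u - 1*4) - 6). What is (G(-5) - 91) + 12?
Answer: -79 + I*√15 ≈ -79.0 + 3.873*I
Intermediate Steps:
G(u) = √(-10 + u) (G(u) = √((u - 4) - 6) = √((-4 + u) - 6) = √(-10 + u))
(G(-5) - 91) + 12 = (√(-10 - 5) - 91) + 12 = (√(-15) - 91) + 12 = (I*√15 - 91) + 12 = (-91 + I*√15) + 12 = -79 + I*√15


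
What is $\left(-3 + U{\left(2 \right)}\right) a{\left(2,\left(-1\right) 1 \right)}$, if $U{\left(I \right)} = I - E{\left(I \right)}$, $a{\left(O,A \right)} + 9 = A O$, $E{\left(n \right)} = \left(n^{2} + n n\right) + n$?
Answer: $121$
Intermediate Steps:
$E{\left(n \right)} = n + 2 n^{2}$ ($E{\left(n \right)} = \left(n^{2} + n^{2}\right) + n = 2 n^{2} + n = n + 2 n^{2}$)
$a{\left(O,A \right)} = -9 + A O$
$U{\left(I \right)} = I - I \left(1 + 2 I\right)$
$\left(-3 + U{\left(2 \right)}\right) a{\left(2,\left(-1\right) 1 \right)} = \left(-3 - 2 \cdot 2^{2}\right) \left(-9 + \left(-1\right) 1 \cdot 2\right) = \left(-3 - 8\right) \left(-9 - 2\right) = \left(-11\right) \left(-11\right) = 121$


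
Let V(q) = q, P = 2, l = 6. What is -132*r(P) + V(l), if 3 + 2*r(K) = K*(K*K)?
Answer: -324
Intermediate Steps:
r(K) = -3/2 + K**3/2 (r(K) = -3/2 + (K*(K*K))/2 = -3/2 + (K*K**2)/2 = -3/2 + K**3/2)
-132*r(P) + V(l) = -132*(-3/2 + (1/2)*2**3) + 6 = -132*(-3/2 + (1/2)*8) + 6 = -132*(-3/2 + 4) + 6 = -132*5/2 + 6 = -330 + 6 = -324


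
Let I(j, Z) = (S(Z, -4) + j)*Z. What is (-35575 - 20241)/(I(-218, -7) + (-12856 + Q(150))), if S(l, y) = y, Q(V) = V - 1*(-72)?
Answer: 6977/1385 ≈ 5.0375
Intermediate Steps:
Q(V) = 72 + V (Q(V) = V + 72 = 72 + V)
I(j, Z) = Z*(-4 + j) (I(j, Z) = (-4 + j)*Z = Z*(-4 + j))
(-35575 - 20241)/(I(-218, -7) + (-12856 + Q(150))) = (-35575 - 20241)/(-7*(-4 - 218) + (-12856 + (72 + 150))) = -55816/(-7*(-222) + (-12856 + 222)) = -55816/(1554 - 12634) = -55816/(-11080) = -55816*(-1/11080) = 6977/1385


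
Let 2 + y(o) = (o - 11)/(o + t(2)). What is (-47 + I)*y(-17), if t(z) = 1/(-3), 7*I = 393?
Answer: -320/91 ≈ -3.5165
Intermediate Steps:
I = 393/7 (I = (⅐)*393 = 393/7 ≈ 56.143)
t(z) = -⅓
y(o) = -2 + (-11 + o)/(-⅓ + o) (y(o) = -2 + (o - 11)/(o - ⅓) = -2 + (-11 + o)/(-⅓ + o))
(-47 + I)*y(-17) = (-47 + 393/7)*((-31 - 3*(-17))/(-1 + 3*(-17))) = 64*((-31 + 51)/(-1 - 51))/7 = 64*(20/(-52))/7 = 64*(-1/52*20)/7 = (64/7)*(-5/13) = -320/91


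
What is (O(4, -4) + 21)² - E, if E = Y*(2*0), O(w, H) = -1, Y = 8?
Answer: 400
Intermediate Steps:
E = 0 (E = 8*(2*0) = 8*0 = 0)
(O(4, -4) + 21)² - E = (-1 + 21)² - 1*0 = 20² + 0 = 400 + 0 = 400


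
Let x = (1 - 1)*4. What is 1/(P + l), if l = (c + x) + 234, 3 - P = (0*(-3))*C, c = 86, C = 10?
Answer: 1/323 ≈ 0.0030960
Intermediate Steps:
x = 0 (x = 0*4 = 0)
P = 3 (P = 3 - 0*(-3)*10 = 3 - 0*10 = 3 - 1*0 = 3 + 0 = 3)
l = 320 (l = (86 + 0) + 234 = 86 + 234 = 320)
1/(P + l) = 1/(3 + 320) = 1/323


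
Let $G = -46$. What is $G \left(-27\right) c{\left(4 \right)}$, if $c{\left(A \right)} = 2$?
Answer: $2484$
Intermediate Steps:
$G \left(-27\right) c{\left(4 \right)} = \left(-46\right) \left(-27\right) 2 = 1242 \cdot 2 = 2484$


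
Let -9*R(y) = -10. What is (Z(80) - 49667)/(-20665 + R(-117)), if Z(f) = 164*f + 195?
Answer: 327168/185975 ≈ 1.7592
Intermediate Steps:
R(y) = 10/9 (R(y) = -⅑*(-10) = 10/9)
Z(f) = 195 + 164*f
(Z(80) - 49667)/(-20665 + R(-117)) = ((195 + 164*80) - 49667)/(-20665 + 10/9) = ((195 + 13120) - 49667)/(-185975/9) = (13315 - 49667)*(-9/185975) = -36352*(-9/185975) = 327168/185975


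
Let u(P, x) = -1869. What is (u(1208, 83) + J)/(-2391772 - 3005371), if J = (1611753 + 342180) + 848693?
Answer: -2800757/5397143 ≈ -0.51893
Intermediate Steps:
J = 2802626 (J = 1953933 + 848693 = 2802626)
(u(1208, 83) + J)/(-2391772 - 3005371) = (-1869 + 2802626)/(-2391772 - 3005371) = 2800757/(-5397143) = 2800757*(-1/5397143) = -2800757/5397143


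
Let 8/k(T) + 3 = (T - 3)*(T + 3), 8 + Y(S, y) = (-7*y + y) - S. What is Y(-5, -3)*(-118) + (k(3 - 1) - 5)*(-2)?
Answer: -1758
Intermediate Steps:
Y(S, y) = -8 - S - 6*y (Y(S, y) = -8 + ((-7*y + y) - S) = -8 + (-6*y - S) = -8 + (-S - 6*y) = -8 - S - 6*y)
k(T) = 8/(-3 + (-3 + T)*(3 + T)) (k(T) = 8/(-3 + (T - 3)*(T + 3)) = 8/(-3 + (-3 + T)*(3 + T)))
Y(-5, -3)*(-118) + (k(3 - 1) - 5)*(-2) = (-8 - 1*(-5) - 6*(-3))*(-118) + (8/(-12 + (3 - 1)²) - 5)*(-2) = (-8 + 5 + 18)*(-118) + (8/(-12 + 2²) - 5)*(-2) = 15*(-118) + (8/(-12 + 4) - 5)*(-2) = -1770 + (8/(-8) - 5)*(-2) = -1770 + (8*(-⅛) - 5)*(-2) = -1770 + (-1 - 5)*(-2) = -1770 - 6*(-2) = -1770 + 12 = -1758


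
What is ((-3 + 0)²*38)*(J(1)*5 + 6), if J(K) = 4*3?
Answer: 22572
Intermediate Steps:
J(K) = 12
((-3 + 0)²*38)*(J(1)*5 + 6) = ((-3 + 0)²*38)*(12*5 + 6) = ((-3)²*38)*(60 + 6) = (9*38)*66 = 342*66 = 22572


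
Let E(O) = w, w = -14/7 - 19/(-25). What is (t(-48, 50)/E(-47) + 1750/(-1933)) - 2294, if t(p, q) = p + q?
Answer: -137614262/59923 ≈ -2296.5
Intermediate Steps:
w = -31/25 (w = -14*1/7 - 19*(-1/25) = -2 + 19/25 = -31/25 ≈ -1.2400)
E(O) = -31/25
(t(-48, 50)/E(-47) + 1750/(-1933)) - 2294 = ((-48 + 50)/(-31/25) + 1750/(-1933)) - 2294 = (2*(-25/31) + 1750*(-1/1933)) - 2294 = (-50/31 - 1750/1933) - 2294 = -150900/59923 - 2294 = -137614262/59923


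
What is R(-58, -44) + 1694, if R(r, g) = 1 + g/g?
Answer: 1696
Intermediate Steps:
R(r, g) = 2 (R(r, g) = 1 + 1 = 2)
R(-58, -44) + 1694 = 2 + 1694 = 1696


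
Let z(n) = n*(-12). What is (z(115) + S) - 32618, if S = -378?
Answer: -34376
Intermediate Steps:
z(n) = -12*n
(z(115) + S) - 32618 = (-12*115 - 378) - 32618 = (-1380 - 378) - 32618 = -1758 - 32618 = -34376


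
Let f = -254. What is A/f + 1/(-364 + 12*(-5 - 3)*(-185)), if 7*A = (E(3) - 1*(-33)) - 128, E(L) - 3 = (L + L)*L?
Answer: 3149589/75653900 ≈ 0.041632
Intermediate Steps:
E(L) = 3 + 2*L² (E(L) = 3 + (L + L)*L = 3 + (2*L)*L = 3 + 2*L²)
A = -74/7 (A = (((3 + 2*3²) - 1*(-33)) - 128)/7 = (((3 + 2*9) + 33) - 128)/7 = (((3 + 18) + 33) - 128)/7 = ((21 + 33) - 128)/7 = (54 - 128)/7 = (⅐)*(-74) = -74/7 ≈ -10.571)
A/f + 1/(-364 + 12*(-5 - 3)*(-185)) = -74/7/(-254) + 1/(-364 + 12*(-5 - 3)*(-185)) = -74/7*(-1/254) - 1/185/(-364 + 12*(-8)) = 37/889 - 1/185/(-364 - 96) = 37/889 - 1/185/(-460) = 37/889 - 1/460*(-1/185) = 37/889 + 1/85100 = 3149589/75653900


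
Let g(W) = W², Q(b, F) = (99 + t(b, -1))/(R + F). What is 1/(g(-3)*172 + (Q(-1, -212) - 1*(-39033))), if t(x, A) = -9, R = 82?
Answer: 13/527544 ≈ 2.4643e-5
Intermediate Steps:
Q(b, F) = 90/(82 + F) (Q(b, F) = (99 - 9)/(82 + F) = 90/(82 + F))
1/(g(-3)*172 + (Q(-1, -212) - 1*(-39033))) = 1/((-3)²*172 + (90/(82 - 212) - 1*(-39033))) = 1/(9*172 + (90/(-130) + 39033)) = 1/(1548 + (90*(-1/130) + 39033)) = 1/(1548 + (-9/13 + 39033)) = 1/(1548 + 507420/13) = 1/(527544/13) = 13/527544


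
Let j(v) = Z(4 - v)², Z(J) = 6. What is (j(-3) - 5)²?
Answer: 961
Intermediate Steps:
j(v) = 36 (j(v) = 6² = 36)
(j(-3) - 5)² = (36 - 5)² = 31² = 961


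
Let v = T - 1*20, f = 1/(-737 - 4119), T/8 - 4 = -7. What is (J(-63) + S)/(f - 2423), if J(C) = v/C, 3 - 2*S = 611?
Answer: 92788448/741263607 ≈ 0.12518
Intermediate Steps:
T = -24 (T = 32 + 8*(-7) = 32 - 56 = -24)
S = -304 (S = 3/2 - 1/2*611 = 3/2 - 611/2 = -304)
f = -1/4856 (f = 1/(-4856) = -1/4856 ≈ -0.00020593)
v = -44 (v = -24 - 1*20 = -24 - 20 = -44)
J(C) = -44/C
(J(-63) + S)/(f - 2423) = (-44/(-63) - 304)/(-1/4856 - 2423) = (-44*(-1/63) - 304)/(-11766089/4856) = (44/63 - 304)*(-4856/11766089) = -19108/63*(-4856/11766089) = 92788448/741263607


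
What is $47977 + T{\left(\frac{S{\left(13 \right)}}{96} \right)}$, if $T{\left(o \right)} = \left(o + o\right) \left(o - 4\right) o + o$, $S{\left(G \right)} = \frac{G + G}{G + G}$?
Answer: $\frac{21223493761}{442368} \approx 47977.0$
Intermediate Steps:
$S{\left(G \right)} = 1$ ($S{\left(G \right)} = \frac{2 G}{2 G} = 2 G \frac{1}{2 G} = 1$)
$T{\left(o \right)} = o + 2 o^{2} \left(-4 + o\right)$ ($T{\left(o \right)} = 2 o \left(-4 + o\right) o + o = 2 o^{2} \left(-4 + o\right) + o = o + 2 o^{2} \left(-4 + o\right)$)
$47977 + T{\left(\frac{S{\left(13 \right)}}{96} \right)} = 47977 + 1 \cdot \frac{1}{96} \left(1 - 8 \cdot 1 \cdot \frac{1}{96} + 2 \left(1 \cdot \frac{1}{96}\right)^{2}\right) = 47977 + \frac{1 - \frac{1}{12} + \frac{2}{9216}}{96} = 47977 + \frac{1 - \frac{1}{12} + 2 \cdot \frac{1}{9216}}{96} = 47977 + \frac{1 - \frac{1}{12} + \frac{1}{4608}}{96} = 47977 + \frac{1}{96} \cdot \frac{4225}{4608} = 47977 + \frac{4225}{442368} = \frac{21223493761}{442368}$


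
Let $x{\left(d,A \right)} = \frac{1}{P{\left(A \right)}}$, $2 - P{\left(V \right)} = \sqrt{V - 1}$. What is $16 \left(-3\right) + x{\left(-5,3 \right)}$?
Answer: $-47 + \frac{\sqrt{2}}{2} \approx -46.293$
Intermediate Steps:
$P{\left(V \right)} = 2 - \sqrt{-1 + V}$ ($P{\left(V \right)} = 2 - \sqrt{V - 1} = 2 - \sqrt{-1 + V}$)
$x{\left(d,A \right)} = \frac{1}{2 - \sqrt{-1 + A}}$
$16 \left(-3\right) + x{\left(-5,3 \right)} = 16 \left(-3\right) - \frac{1}{-2 + \sqrt{-1 + 3}} = -48 - \frac{1}{-2 + \sqrt{2}}$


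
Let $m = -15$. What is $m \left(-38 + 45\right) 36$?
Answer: $-3780$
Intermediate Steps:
$m \left(-38 + 45\right) 36 = - 15 \left(-38 + 45\right) 36 = - 15 \cdot 7 \cdot 36 = \left(-15\right) 252 = -3780$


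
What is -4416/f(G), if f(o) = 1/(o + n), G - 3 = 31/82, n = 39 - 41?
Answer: -249504/41 ≈ -6085.5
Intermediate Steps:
n = -2
G = 277/82 (G = 3 + 31/82 = 277/82 ≈ 3.3780)
f(o) = 1/(-2 + o) (f(o) = 1/(o - 2) = 1/(-2 + o))
-4416/f(G) = -4416/(1/(-2 + 277/82)) = -4416/(1/(113/82)) = -4416/82/113 = -4416*113/82 = -249504/41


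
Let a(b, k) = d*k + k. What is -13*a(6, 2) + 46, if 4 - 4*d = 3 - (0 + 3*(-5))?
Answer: 111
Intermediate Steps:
d = -7/2 (d = 1 - (3 - (0 + 3*(-5)))/4 = 1 - (3 - (0 - 15))/4 = 1 - (3 - 1*(-15))/4 = 1 - (3 + 15)/4 = 1 - ¼*18 = 1 - 9/2 = -7/2 ≈ -3.5000)
a(b, k) = -5*k/2 (a(b, k) = -7*k/2 + k = -5*k/2)
-13*a(6, 2) + 46 = -(-65)*2/2 + 46 = -13*(-5) + 46 = 65 + 46 = 111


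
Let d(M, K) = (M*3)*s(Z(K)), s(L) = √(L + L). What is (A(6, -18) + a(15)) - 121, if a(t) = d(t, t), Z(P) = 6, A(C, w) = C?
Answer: -115 + 90*√3 ≈ 40.885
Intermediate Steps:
s(L) = √2*√L (s(L) = √(2*L) = √2*√L)
d(M, K) = 6*M*√3 (d(M, K) = (M*3)*(√2*√6) = (3*M)*(2*√3) = 6*M*√3)
a(t) = 6*t*√3
(A(6, -18) + a(15)) - 121 = (6 + 6*15*√3) - 121 = (6 + 90*√3) - 121 = -115 + 90*√3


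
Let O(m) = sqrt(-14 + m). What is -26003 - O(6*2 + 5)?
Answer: -26003 - sqrt(3) ≈ -26005.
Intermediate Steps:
-26003 - O(6*2 + 5) = -26003 - sqrt(-14 + (6*2 + 5)) = -26003 - sqrt(-14 + (12 + 5)) = -26003 - sqrt(-14 + 17) = -26003 - sqrt(3)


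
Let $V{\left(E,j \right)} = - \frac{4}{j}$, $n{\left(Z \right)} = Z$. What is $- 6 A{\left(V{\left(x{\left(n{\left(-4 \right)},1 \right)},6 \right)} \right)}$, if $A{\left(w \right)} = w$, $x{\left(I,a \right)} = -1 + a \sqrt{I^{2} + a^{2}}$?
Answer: $4$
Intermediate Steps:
$- 6 A{\left(V{\left(x{\left(n{\left(-4 \right)},1 \right)},6 \right)} \right)} = - 6 \left(- \frac{4}{6}\right) = - 6 \left(\left(-4\right) \frac{1}{6}\right) = \left(-6\right) \left(- \frac{2}{3}\right) = 4$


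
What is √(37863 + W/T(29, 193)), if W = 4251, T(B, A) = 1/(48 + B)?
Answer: √365190 ≈ 604.31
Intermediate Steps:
√(37863 + W/T(29, 193)) = √(37863 + 4251/(1/(48 + 29))) = √(37863 + 4251/(1/77)) = √(37863 + 4251*77) = √(37863 + 327327) = √365190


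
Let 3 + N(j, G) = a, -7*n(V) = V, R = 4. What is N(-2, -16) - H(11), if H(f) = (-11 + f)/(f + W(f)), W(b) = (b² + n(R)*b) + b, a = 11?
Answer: 8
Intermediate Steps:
n(V) = -V/7
W(b) = b² + 3*b/7 (W(b) = (b² + (-⅐*4)*b) + b = (b² - 4*b/7) + b = b² + 3*b/7)
N(j, G) = 8 (N(j, G) = -3 + 11 = 8)
H(f) = (-11 + f)/(f + f*(3 + 7*f)/7)
N(-2, -16) - H(11) = 8 - 7*(-11 + 11)/(11*(10 + 7*11)) = 8 - 7*0/(11*(10 + 77)) = 8 - 7*0/(11*87) = 8 - 1*0 = 8 + 0 = 8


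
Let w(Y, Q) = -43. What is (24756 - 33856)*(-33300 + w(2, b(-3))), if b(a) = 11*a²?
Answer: 303421300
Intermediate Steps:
(24756 - 33856)*(-33300 + w(2, b(-3))) = (24756 - 33856)*(-33300 - 43) = -9100*(-33343) = 303421300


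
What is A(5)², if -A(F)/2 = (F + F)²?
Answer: 40000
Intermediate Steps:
A(F) = -8*F² (A(F) = -2*(F + F)² = -2*4*F² = -8*F²)
A(5)² = (-8*5²)² = (-8*25)² = (-200)² = 40000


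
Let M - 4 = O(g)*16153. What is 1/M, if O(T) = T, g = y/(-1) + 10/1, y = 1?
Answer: 1/145381 ≈ 6.8785e-6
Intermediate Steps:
g = 9 (g = 1/(-1) + 10/1 = 1*(-1) + 10*1 = -1 + 10 = 9)
M = 145381 (M = 4 + 9*16153 = 4 + 145377 = 145381)
1/M = 1/145381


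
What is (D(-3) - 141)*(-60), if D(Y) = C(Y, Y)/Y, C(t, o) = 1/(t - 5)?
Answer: 16915/2 ≈ 8457.5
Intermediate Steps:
C(t, o) = 1/(-5 + t)
D(Y) = 1/(Y*(-5 + Y)) (D(Y) = 1/((-5 + Y)*Y) = 1/(Y*(-5 + Y)))
(D(-3) - 141)*(-60) = (1/((-3)*(-5 - 3)) - 141)*(-60) = (-1/3/(-8) - 141)*(-60) = (-1/3*(-1/8) - 141)*(-60) = (1/24 - 141)*(-60) = -3383/24*(-60) = 16915/2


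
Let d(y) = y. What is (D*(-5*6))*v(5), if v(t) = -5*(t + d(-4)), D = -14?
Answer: -2100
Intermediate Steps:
v(t) = 20 - 5*t (v(t) = -5*(t - 4) = -5*(-4 + t) = 20 - 5*t)
(D*(-5*6))*v(5) = (-(-70)*6)*(20 - 5*5) = (-14*(-30))*(20 - 25) = 420*(-5) = -2100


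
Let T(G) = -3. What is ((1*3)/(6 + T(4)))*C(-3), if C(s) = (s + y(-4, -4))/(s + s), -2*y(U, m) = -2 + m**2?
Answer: 5/3 ≈ 1.6667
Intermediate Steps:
y(U, m) = 1 - m**2/2 (y(U, m) = -(-2 + m**2)/2 = 1 - m**2/2)
C(s) = (-7 + s)/(2*s) (C(s) = (s + (1 - 1/2*(-4)**2))/(s + s) = (s + (1 - 1/2*16))/((2*s)) = (s + (1 - 8))*(1/(2*s)) = (s - 7)*(1/(2*s)) = (-7 + s)*(1/(2*s)) = (-7 + s)/(2*s))
((1*3)/(6 + T(4)))*C(-3) = ((1*3)/(6 - 3))*((1/2)*(-7 - 3)/(-3)) = (3/3)*((1/2)*(-1/3)*(-10)) = ((1/3)*3)*(5/3) = 1*(5/3) = 5/3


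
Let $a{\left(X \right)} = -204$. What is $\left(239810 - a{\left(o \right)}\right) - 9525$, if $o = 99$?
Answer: $230489$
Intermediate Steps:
$\left(239810 - a{\left(o \right)}\right) - 9525 = \left(239810 - -204\right) - 9525 = \left(239810 + 204\right) - 9525 = 240014 - 9525 = 230489$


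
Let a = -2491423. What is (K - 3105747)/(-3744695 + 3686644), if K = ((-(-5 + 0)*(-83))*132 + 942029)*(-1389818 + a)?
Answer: 3443630301756/58051 ≈ 5.9321e+7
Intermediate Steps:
K = -3443627196009 (K = ((-(-5 + 0)*(-83))*132 + 942029)*(-1389818 - 2491423) = ((-1*(-5)*(-83))*132 + 942029)*(-3881241) = ((5*(-83))*132 + 942029)*(-3881241) = (-415*132 + 942029)*(-3881241) = (-54780 + 942029)*(-3881241) = 887249*(-3881241) = -3443627196009)
(K - 3105747)/(-3744695 + 3686644) = (-3443627196009 - 3105747)/(-3744695 + 3686644) = -3443630301756/(-58051) = -3443630301756*(-1/58051) = 3443630301756/58051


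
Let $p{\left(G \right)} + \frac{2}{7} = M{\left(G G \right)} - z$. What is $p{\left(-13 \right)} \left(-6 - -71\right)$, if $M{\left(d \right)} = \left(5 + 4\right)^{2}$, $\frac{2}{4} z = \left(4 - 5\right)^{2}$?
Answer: $\frac{35815}{7} \approx 5116.4$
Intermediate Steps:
$z = 2$ ($z = 2 \left(4 - 5\right)^{2} = 2 \left(-1\right)^{2} = 2 \cdot 1 = 2$)
$M{\left(d \right)} = 81$ ($M{\left(d \right)} = 9^{2} = 81$)
$p{\left(G \right)} = \frac{551}{7}$ ($p{\left(G \right)} = - \frac{2}{7} + \left(81 - 2\right) = - \frac{2}{7} + 79 = \frac{551}{7}$)
$p{\left(-13 \right)} \left(-6 - -71\right) = \frac{551 \left(-6 - -71\right)}{7} = \frac{551 \left(-6 + 71\right)}{7} = \frac{551}{7} \cdot 65 = \frac{35815}{7}$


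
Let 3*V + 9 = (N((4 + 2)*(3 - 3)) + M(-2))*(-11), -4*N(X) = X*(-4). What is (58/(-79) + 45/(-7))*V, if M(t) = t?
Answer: -51493/1659 ≈ -31.039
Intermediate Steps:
N(X) = X (N(X) = -X*(-4)/4 = -(-1)*X = X)
V = 13/3 (V = -3 + (((4 + 2)*(3 - 3) - 2)*(-11))/3 = -3 + ((6*0 - 2)*(-11))/3 = -3 + ((0 - 2)*(-11))/3 = -3 + (-2*(-11))/3 = -3 + (⅓)*22 = -3 + 22/3 = 13/3 ≈ 4.3333)
(58/(-79) + 45/(-7))*V = (58/(-79) + 45/(-7))*(13/3) = (58*(-1/79) + 45*(-⅐))*(13/3) = (-58/79 - 45/7)*(13/3) = -3961/553*13/3 = -51493/1659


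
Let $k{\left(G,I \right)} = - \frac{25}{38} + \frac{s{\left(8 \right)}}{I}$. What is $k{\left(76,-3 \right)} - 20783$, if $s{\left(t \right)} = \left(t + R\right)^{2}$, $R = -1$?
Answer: $- \frac{2371199}{114} \approx -20800.0$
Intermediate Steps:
$s{\left(t \right)} = \left(-1 + t\right)^{2}$ ($s{\left(t \right)} = \left(t - 1\right)^{2} = \left(-1 + t\right)^{2}$)
$k{\left(G,I \right)} = - \frac{25}{38} + \frac{49}{I}$ ($k{\left(G,I \right)} = - \frac{25}{38} + \frac{\left(-1 + 8\right)^{2}}{I} = \left(-25\right) \frac{1}{38} + \frac{7^{2}}{I} = - \frac{25}{38} + \frac{49}{I}$)
$k{\left(76,-3 \right)} - 20783 = \left(- \frac{25}{38} + \frac{49}{-3}\right) - 20783 = \left(- \frac{25}{38} + 49 \left(- \frac{1}{3}\right)\right) - 20783 = \left(- \frac{25}{38} - \frac{49}{3}\right) - 20783 = - \frac{1937}{114} - 20783 = - \frac{2371199}{114}$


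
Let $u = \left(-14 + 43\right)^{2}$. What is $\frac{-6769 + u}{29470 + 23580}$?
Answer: $- \frac{2964}{26525} \approx -0.11174$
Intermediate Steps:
$u = 841$ ($u = 29^{2} = 841$)
$\frac{-6769 + u}{29470 + 23580} = \frac{-6769 + 841}{29470 + 23580} = - \frac{5928}{53050} = \left(-5928\right) \frac{1}{53050} = - \frac{2964}{26525}$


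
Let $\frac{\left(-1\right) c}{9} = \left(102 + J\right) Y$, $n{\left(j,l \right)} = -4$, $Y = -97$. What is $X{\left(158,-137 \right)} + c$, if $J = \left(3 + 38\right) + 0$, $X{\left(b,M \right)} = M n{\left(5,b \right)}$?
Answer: $125387$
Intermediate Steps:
$X{\left(b,M \right)} = - 4 M$ ($X{\left(b,M \right)} = M \left(-4\right) = - 4 M$)
$J = 41$ ($J = 41 + 0 = 41$)
$c = 124839$ ($c = - 9 \left(102 + 41\right) \left(-97\right) = - 9 \cdot 143 \left(-97\right) = \left(-9\right) \left(-13871\right) = 124839$)
$X{\left(158,-137 \right)} + c = \left(-4\right) \left(-137\right) + 124839 = 548 + 124839 = 125387$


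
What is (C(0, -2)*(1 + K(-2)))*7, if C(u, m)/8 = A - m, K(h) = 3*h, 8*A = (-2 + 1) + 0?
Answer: -525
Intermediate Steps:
A = -⅛ (A = ((-2 + 1) + 0)/8 = (-1 + 0)/8 = (⅛)*(-1) = -⅛ ≈ -0.12500)
C(u, m) = -1 - 8*m (C(u, m) = 8*(-⅛ - m) = -1 - 8*m)
(C(0, -2)*(1 + K(-2)))*7 = ((-1 - 8*(-2))*(1 + 3*(-2)))*7 = ((-1 + 16)*(1 - 6))*7 = (15*(-5))*7 = -75*7 = -525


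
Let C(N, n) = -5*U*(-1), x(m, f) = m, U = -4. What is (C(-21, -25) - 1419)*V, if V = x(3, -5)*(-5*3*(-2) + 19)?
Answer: -211533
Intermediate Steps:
C(N, n) = -20 (C(N, n) = -5*(-4)*(-1) = 20*(-1) = -20)
V = 147 (V = 3*(-5*3*(-2) + 19) = 3*(-15*(-2) + 19) = 3*(30 + 19) = 3*49 = 147)
(C(-21, -25) - 1419)*V = (-20 - 1419)*147 = -1439*147 = -211533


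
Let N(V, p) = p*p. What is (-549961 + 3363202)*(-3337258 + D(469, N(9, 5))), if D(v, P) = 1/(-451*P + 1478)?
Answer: -91979242594858107/9797 ≈ -9.3885e+12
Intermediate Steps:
N(V, p) = p**2
D(v, P) = 1/(1478 - 451*P)
(-549961 + 3363202)*(-3337258 + D(469, N(9, 5))) = (-549961 + 3363202)*(-3337258 - 1/(-1478 + 451*5**2)) = 2813241*(-3337258 - 1/(-1478 + 451*25)) = 2813241*(-3337258 - 1/(-1478 + 11275)) = 2813241*(-3337258 - 1/9797) = 2813241*(-32695116627/9797) = -91979242594858107/9797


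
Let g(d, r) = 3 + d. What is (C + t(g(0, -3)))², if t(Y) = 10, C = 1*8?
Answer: 324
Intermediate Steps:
C = 8
(C + t(g(0, -3)))² = (8 + 10)² = 18² = 324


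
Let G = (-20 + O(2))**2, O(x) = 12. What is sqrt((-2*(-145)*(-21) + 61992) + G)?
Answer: sqrt(55966) ≈ 236.57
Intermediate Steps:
G = 64 (G = (-20 + 12)**2 = (-8)**2 = 64)
sqrt((-2*(-145)*(-21) + 61992) + G) = sqrt((-2*(-145)*(-21) + 61992) + 64) = sqrt((290*(-21) + 61992) + 64) = sqrt((-6090 + 61992) + 64) = sqrt(55902 + 64) = sqrt(55966)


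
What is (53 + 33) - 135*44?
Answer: -5854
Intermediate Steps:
(53 + 33) - 135*44 = 86 - 5940 = -5854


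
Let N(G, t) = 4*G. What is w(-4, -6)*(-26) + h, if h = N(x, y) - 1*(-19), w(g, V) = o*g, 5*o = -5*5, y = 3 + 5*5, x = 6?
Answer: -477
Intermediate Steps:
y = 28 (y = 3 + 25 = 28)
o = -5 (o = (-5*5)/5 = (1/5)*(-25) = -5)
w(g, V) = -5*g
h = 43 (h = 4*6 - 1*(-19) = 24 + 19 = 43)
w(-4, -6)*(-26) + h = -5*(-4)*(-26) + 43 = 20*(-26) + 43 = -520 + 43 = -477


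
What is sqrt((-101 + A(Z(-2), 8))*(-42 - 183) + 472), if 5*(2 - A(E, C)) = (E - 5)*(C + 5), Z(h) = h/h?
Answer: sqrt(20407) ≈ 142.85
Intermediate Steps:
Z(h) = 1
A(E, C) = 2 - (-5 + E)*(5 + C)/5 (A(E, C) = 2 - (E - 5)*(C + 5)/5 = 2 - (-5 + E)*(5 + C)/5)
sqrt((-101 + A(Z(-2), 8))*(-42 - 183) + 472) = sqrt((-101 + (7 + 8 - 1*1 - 1/5*8*1))*(-42 - 183) + 472) = sqrt((-101 + (7 + 8 - 1 - 8/5))*(-225) + 472) = sqrt((-101 + 62/5)*(-225) + 472) = sqrt(-443/5*(-225) + 472) = sqrt(19935 + 472) = sqrt(20407)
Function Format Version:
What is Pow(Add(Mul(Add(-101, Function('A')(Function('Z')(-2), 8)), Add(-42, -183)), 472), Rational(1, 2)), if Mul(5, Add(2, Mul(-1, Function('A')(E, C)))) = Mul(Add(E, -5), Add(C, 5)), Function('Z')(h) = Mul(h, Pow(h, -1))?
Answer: Pow(20407, Rational(1, 2)) ≈ 142.85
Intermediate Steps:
Function('Z')(h) = 1
Function('A')(E, C) = Add(2, Mul(Rational(-1, 5), Add(-5, E), Add(5, C))) (Function('A')(E, C) = Add(2, Mul(Rational(-1, 5), Mul(Add(E, -5), Add(C, 5)))) = Add(2, Mul(Rational(-1, 5), Mul(Add(-5, E), Add(5, C)))) = Add(2, Mul(Rational(-1, 5), Add(-5, E), Add(5, C))))
Pow(Add(Mul(Add(-101, Function('A')(Function('Z')(-2), 8)), Add(-42, -183)), 472), Rational(1, 2)) = Pow(Add(Mul(Add(-101, Add(7, 8, Mul(-1, 1), Mul(Rational(-1, 5), 8, 1))), Add(-42, -183)), 472), Rational(1, 2)) = Pow(Add(Mul(Add(-101, Add(7, 8, -1, Rational(-8, 5))), -225), 472), Rational(1, 2)) = Pow(Add(Mul(Add(-101, Rational(62, 5)), -225), 472), Rational(1, 2)) = Pow(Add(Mul(Rational(-443, 5), -225), 472), Rational(1, 2)) = Pow(Add(19935, 472), Rational(1, 2)) = Pow(20407, Rational(1, 2))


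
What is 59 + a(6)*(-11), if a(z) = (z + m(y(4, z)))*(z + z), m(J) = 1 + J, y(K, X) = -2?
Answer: -601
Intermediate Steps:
a(z) = 2*z*(-1 + z) (a(z) = (z + (1 - 2))*(z + z) = (z - 1)*(2*z) = (-1 + z)*(2*z) = 2*z*(-1 + z))
59 + a(6)*(-11) = 59 + (2*6*(-1 + 6))*(-11) = 59 + (2*6*5)*(-11) = 59 + 60*(-11) = 59 - 660 = -601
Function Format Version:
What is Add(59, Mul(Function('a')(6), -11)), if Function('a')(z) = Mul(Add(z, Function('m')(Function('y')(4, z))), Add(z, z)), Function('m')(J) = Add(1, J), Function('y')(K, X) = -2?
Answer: -601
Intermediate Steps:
Function('a')(z) = Mul(2, z, Add(-1, z)) (Function('a')(z) = Mul(Add(z, Add(1, -2)), Add(z, z)) = Mul(Add(z, -1), Mul(2, z)) = Mul(Add(-1, z), Mul(2, z)) = Mul(2, z, Add(-1, z)))
Add(59, Mul(Function('a')(6), -11)) = Add(59, Mul(Mul(2, 6, Add(-1, 6)), -11)) = Add(59, Mul(Mul(2, 6, 5), -11)) = Add(59, Mul(60, -11)) = Add(59, -660) = -601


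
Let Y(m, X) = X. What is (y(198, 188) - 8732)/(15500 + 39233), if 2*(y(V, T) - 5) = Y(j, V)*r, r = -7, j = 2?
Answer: -9420/54733 ≈ -0.17211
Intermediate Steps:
y(V, T) = 5 - 7*V/2 (y(V, T) = 5 + (V*(-7))/2 = 5 + (-7*V)/2 = 5 - 7*V/2)
(y(198, 188) - 8732)/(15500 + 39233) = ((5 - 7/2*198) - 8732)/(15500 + 39233) = ((5 - 693) - 8732)/54733 = (-688 - 8732)*(1/54733) = -9420*1/54733 = -9420/54733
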